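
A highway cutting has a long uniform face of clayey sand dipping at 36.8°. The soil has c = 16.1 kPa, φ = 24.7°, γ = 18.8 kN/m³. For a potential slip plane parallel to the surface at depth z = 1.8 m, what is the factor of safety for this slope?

FS = 1.61

For an infinite slope with a slip plane parallel to the surface (no pore pressure): FS = [c + γz cos²β tanφ] / [γz sinβ cosβ].
γz = 18.8·1.8 = 33.84 kN/m²
Numerator = 16.1 + 33.84·cos²36.8°·tan24.7° = 16.1 + 33.84·0.6412·0.4599 = 26.080 kPa
Denominator = 33.84·sin36.8°·cos36.8° = 33.84·0.5990·0.8007 = 16.232 kPa
FS = 26.080 / 16.232 = 1.607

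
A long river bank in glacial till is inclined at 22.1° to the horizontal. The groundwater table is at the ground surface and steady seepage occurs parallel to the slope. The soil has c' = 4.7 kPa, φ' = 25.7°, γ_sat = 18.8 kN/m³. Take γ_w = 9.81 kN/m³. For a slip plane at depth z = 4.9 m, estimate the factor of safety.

FS = 0.71

With seepage parallel to the slope and the water table at the surface, the effective normal stress on the slip plane uses the buoyant unit weight γ' = γ_sat − γ_w while the driving shear stress uses γ_sat:
FS = [c' + γ' z cos²β tanφ'] / [γ_sat z sinβ cosβ]
γ' = 18.8 − 9.81 = 8.99 kN/m³
Numerator = 4.7 + 8.99·4.9·cos²22.1°·tan25.7° = 4.7 + 8.99·4.9·0.8585·0.4813 = 22.900 kPa
Denominator = 18.8·4.9·sin22.1°·cos22.1° = 18.8·4.9·0.3762·0.9265 = 32.111 kPa
FS = 22.900 / 32.111 = 0.713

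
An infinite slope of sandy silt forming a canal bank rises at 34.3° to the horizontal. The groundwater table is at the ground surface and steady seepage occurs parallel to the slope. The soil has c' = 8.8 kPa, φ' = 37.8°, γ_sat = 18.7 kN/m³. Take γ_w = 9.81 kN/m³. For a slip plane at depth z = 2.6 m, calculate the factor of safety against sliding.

FS = 0.93

With seepage parallel to the slope and the water table at the surface, the effective normal stress on the slip plane uses the buoyant unit weight γ' = γ_sat − γ_w while the driving shear stress uses γ_sat:
FS = [c' + γ' z cos²β tanφ'] / [γ_sat z sinβ cosβ]
γ' = 18.7 − 9.81 = 8.89 kN/m³
Numerator = 8.8 + 8.89·2.6·cos²34.3°·tan37.8° = 8.8 + 8.89·2.6·0.6824·0.7757 = 21.035 kPa
Denominator = 18.7·2.6·sin34.3°·cos34.3° = 18.7·2.6·0.5635·0.8261 = 22.634 kPa
FS = 21.035 / 22.634 = 0.929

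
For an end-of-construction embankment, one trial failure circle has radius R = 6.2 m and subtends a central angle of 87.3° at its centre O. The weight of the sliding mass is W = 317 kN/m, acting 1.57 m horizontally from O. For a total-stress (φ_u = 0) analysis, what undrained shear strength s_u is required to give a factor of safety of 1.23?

s_u = 10.5 kPa

FS = s_u·L_a·R / (W·d), so s_u = FS·W·d / (L_a·R).
Arc length L_a = R·θ = 6.2·(87.3°·π/180) = 6.2·1.5237 = 9.45 m
s_u = 1.23·317·1.57 / (9.45·6.2) = 612.2 / 58.57 = 10.45 kPa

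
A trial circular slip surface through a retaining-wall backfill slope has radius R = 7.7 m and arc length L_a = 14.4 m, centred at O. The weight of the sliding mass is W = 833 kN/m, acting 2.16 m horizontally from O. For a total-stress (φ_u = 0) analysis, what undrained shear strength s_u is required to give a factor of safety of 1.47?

s_u = 23.9 kPa

FS = s_u·L_a·R / (W·d), so s_u = FS·W·d / (L_a·R).
s_u = 1.47·833·2.16 / (14.40·7.7) = 2644.9 / 110.88 = 23.85 kPa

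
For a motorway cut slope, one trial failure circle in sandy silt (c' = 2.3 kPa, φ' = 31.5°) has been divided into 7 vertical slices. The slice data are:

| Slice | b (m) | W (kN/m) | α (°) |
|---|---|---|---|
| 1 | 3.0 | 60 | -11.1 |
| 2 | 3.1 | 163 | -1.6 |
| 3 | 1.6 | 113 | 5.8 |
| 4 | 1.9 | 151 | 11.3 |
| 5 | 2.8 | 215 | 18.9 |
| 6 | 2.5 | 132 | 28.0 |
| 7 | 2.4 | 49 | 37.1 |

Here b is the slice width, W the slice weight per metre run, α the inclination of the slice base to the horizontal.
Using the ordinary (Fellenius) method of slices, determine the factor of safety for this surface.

FS = 3.00

Ordinary method of slices: FS = Σ[c'·Δl_i + (W_i cosα_i)·tanφ'] / Σ W_i sinα_i, with Δl_i = b_i / cosα_i.
Slice 1: Δl = 3.0/cos(-11.1°) = 3.057 m; N'_1 = 60·cos(-11.1°) = 58.9; c'Δl = 7.03; W sinα = -11.6
Slice 2: Δl = 3.1/cos(-1.6°) = 3.101 m; N'_2 = 163·cos(-1.6°) = 162.9; c'Δl = 7.13; W sinα = -4.6
Slice 3: Δl = 1.6/cos5.8° = 1.608 m; N'_3 = 113·cos5.8° = 112.4; c'Δl = 3.70; W sinα = 11.4
Slice 4: Δl = 1.9/cos11.3° = 1.938 m; N'_4 = 151·cos11.3° = 148.1; c'Δl = 4.46; W sinα = 29.6
Slice 5: Δl = 2.8/cos18.9° = 2.960 m; N'_5 = 215·cos18.9° = 203.4; c'Δl = 6.81; W sinα = 69.6
Slice 6: Δl = 2.5/cos28.0° = 2.831 m; N'_6 = 132·cos28.0° = 116.5; c'Δl = 6.51; W sinα = 62.0
Slice 7: Δl = 2.4/cos37.1° = 3.009 m; N'_7 = 49·cos37.1° = 39.1; c'Δl = 6.92; W sinα = 29.6
Σc'Δl = 42.6 kN/m; ΣN' = 841.3 kN/m; ΣW sinα = 186.1 kN/m
Resisting = 42.6 + 841.3·tan31.5° = 42.6 + 515.6 = 558.1 kN/m
FS = 558.1 / 186.1 = 3.000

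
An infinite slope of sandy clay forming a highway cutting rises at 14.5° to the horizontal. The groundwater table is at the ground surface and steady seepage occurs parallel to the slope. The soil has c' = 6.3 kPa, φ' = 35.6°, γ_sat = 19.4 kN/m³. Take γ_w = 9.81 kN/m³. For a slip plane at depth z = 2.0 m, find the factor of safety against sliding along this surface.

FS = 2.04

With seepage parallel to the slope and the water table at the surface, the effective normal stress on the slip plane uses the buoyant unit weight γ' = γ_sat − γ_w while the driving shear stress uses γ_sat:
FS = [c' + γ' z cos²β tanφ'] / [γ_sat z sinβ cosβ]
γ' = 19.4 − 9.81 = 9.59 kN/m³
Numerator = 6.3 + 9.59·2.0·cos²14.5°·tan35.6° = 6.3 + 9.59·2.0·0.9373·0.7159 = 19.171 kPa
Denominator = 19.4·2.0·sin14.5°·cos14.5° = 19.4·2.0·0.2504·0.9681 = 9.405 kPa
FS = 19.171 / 9.405 = 2.038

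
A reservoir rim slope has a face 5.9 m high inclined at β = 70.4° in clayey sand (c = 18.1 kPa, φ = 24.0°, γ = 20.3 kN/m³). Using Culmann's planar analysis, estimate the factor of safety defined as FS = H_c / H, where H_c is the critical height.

FS = 1.68

H_c = (4c/γ) · sinβ cosφ / [1 − cos(β − φ)]
    = (4·18.1/20.3) · sin70.4°·cos24.0° / [1 − cos46.4°]
    = 3.567 · 0.8606 / 0.3104 = 9.89 m
FS = H_c / H = 9.89 / 5.9 = 1.676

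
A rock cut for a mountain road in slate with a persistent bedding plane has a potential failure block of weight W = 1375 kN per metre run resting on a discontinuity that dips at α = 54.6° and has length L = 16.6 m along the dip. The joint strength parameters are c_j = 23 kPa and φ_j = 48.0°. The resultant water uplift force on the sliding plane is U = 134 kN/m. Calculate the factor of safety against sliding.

Resolving the block weight along and normal to the plane and applying the Mohr–Coulomb strength on the joint:
N' = W cosα − U = 1375·cos54.6° − 134 = 662.5 kN/m
Driving force T = W sinα = 1375·sin54.6° = 1120.8 kN/m
Resisting force R = c_j·L + N'·tanφ_j = 23·16.6 + 662.5·tan48.0° = 381.8 + 735.8 = 1117.6 kN/m
FS = R / T = 1117.6 / 1120.8 = 0.997

FS = 1.00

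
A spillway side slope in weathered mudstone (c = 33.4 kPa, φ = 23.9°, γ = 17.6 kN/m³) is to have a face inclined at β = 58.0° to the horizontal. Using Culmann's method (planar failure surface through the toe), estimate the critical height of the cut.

H_c = 34.23 m

Culmann's analysis gives the critical failure plane at α_cr = (β + φ)/2 = (58.0 + 23.9)/2 = 41.0°, and the critical height
H_c = (4c/γ) · sinβ cosφ / [1 − cos(β − φ)]
    = (4·33.4/17.6) · sin58.0°·cos23.9° / [1 − cos(34.1°)]
    = 7.591 · 0.8480·0.9143 / [1 − 0.8281]
    = 7.591 · 0.7753 / 0.1719
    = 34.23 m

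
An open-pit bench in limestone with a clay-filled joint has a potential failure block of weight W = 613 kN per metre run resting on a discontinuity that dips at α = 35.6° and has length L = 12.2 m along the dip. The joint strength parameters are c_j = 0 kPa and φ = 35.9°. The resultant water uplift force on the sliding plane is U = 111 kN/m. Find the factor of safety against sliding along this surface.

Resolving the block weight along and normal to the plane and applying the Mohr–Coulomb strength on the joint:
N' = W cosα − U = 613·cos35.6° − 111 = 387.4 kN/m
Driving force T = W sinα = 613·sin35.6° = 356.8 kN/m
Resisting force R = c_j·L + N'·tanφ = 0·12.2 + 387.4·tan35.9° = 0.0 + 280.5 = 280.5 kN/m
FS = R / T = 280.5 / 356.8 = 0.786

FS = 0.79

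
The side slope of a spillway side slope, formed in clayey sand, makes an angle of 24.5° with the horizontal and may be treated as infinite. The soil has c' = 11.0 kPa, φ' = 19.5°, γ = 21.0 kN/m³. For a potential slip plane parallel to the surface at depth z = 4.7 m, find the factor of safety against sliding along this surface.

FS = 1.07

For an infinite slope with a slip plane parallel to the surface (no pore pressure): FS = [c' + γz cos²β tanφ'] / [γz sinβ cosβ].
γz = 21.0·4.7 = 98.70 kN/m²
Numerator = 11.0 + 98.70·cos²24.5°·tan19.5° = 11.0 + 98.70·0.8280·0.3541 = 39.941 kPa
Denominator = 98.70·sin24.5°·cos24.5° = 98.70·0.4147·0.9100 = 37.245 kPa
FS = 39.941 / 37.245 = 1.072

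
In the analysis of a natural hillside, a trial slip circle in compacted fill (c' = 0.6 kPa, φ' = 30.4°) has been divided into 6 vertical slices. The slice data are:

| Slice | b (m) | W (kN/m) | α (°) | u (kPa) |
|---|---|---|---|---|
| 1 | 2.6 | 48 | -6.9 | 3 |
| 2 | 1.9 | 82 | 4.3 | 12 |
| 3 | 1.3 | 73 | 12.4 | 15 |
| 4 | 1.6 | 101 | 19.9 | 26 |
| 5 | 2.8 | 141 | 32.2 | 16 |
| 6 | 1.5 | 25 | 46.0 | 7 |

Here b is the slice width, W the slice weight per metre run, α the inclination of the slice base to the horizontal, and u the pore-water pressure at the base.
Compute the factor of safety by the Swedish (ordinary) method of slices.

Ordinary method of slices: FS = Σ[c'·Δl_i + (W_i cosα_i − u_i·Δl_i)·tanφ'] / Σ W_i sinα_i, with Δl_i = b_i / cosα_i.
Slice 1: Δl = 2.6/cos(-6.9°) = 2.619 m; N'_1 = 48·cos(-6.9°) − 3·2.619 = 39.8; c'Δl = 1.57; W sinα = -5.8
Slice 2: Δl = 1.9/cos4.3° = 1.905 m; N'_2 = 82·cos4.3° − 12·1.905 = 58.9; c'Δl = 1.14; W sinα = 6.1
Slice 3: Δl = 1.3/cos12.4° = 1.331 m; N'_3 = 73·cos12.4° − 15·1.331 = 51.3; c'Δl = 0.80; W sinα = 15.7
Slice 4: Δl = 1.6/cos19.9° = 1.702 m; N'_4 = 101·cos19.9° − 26·1.702 = 50.7; c'Δl = 1.02; W sinα = 34.4
Slice 5: Δl = 2.8/cos32.2° = 3.309 m; N'_5 = 141·cos32.2° − 16·3.309 = 66.4; c'Δl = 1.99; W sinα = 75.1
Slice 6: Δl = 1.5/cos46.0° = 2.159 m; N'_6 = 25·cos46.0° − 7·2.159 = 2.3; c'Δl = 1.30; W sinα = 18.0
Σc'Δl = 7.8 kN/m; ΣN' = 269.4 kN/m; ΣW sinα = 143.6 kN/m
Resisting = 7.8 + 269.4·tan30.4° = 7.8 + 158.0 = 165.9 kN/m
FS = 165.9 / 143.6 = 1.155

FS = 1.16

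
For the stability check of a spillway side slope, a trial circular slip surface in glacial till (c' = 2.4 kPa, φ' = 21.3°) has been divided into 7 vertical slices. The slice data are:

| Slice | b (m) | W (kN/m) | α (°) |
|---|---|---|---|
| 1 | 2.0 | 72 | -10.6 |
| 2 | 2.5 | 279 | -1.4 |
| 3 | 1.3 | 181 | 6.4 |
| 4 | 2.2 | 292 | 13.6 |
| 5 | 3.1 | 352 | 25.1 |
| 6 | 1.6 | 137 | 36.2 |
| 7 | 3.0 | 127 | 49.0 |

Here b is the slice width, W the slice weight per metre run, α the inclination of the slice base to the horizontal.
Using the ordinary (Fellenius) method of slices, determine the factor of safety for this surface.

FS = 1.42

Ordinary method of slices: FS = Σ[c'·Δl_i + (W_i cosα_i)·tanφ'] / Σ W_i sinα_i, with Δl_i = b_i / cosα_i.
Slice 1: Δl = 2.0/cos(-10.6°) = 2.035 m; N'_1 = 72·cos(-10.6°) = 70.8; c'Δl = 4.88; W sinα = -13.2
Slice 2: Δl = 2.5/cos(-1.4°) = 2.501 m; N'_2 = 279·cos(-1.4°) = 278.9; c'Δl = 6.00; W sinα = -6.8
Slice 3: Δl = 1.3/cos6.4° = 1.308 m; N'_3 = 181·cos6.4° = 179.9; c'Δl = 3.14; W sinα = 20.2
Slice 4: Δl = 2.2/cos13.6° = 2.263 m; N'_4 = 292·cos13.6° = 283.8; c'Δl = 5.43; W sinα = 68.7
Slice 5: Δl = 3.1/cos25.1° = 3.423 m; N'_5 = 352·cos25.1° = 318.8; c'Δl = 8.22; W sinα = 149.3
Slice 6: Δl = 1.6/cos36.2° = 1.983 m; N'_6 = 137·cos36.2° = 110.6; c'Δl = 4.76; W sinα = 80.9
Slice 7: Δl = 3.0/cos49.0° = 4.573 m; N'_7 = 127·cos49.0° = 83.3; c'Δl = 10.97; W sinα = 95.8
Σc'Δl = 43.4 kN/m; ΣN' = 1326.0 kN/m; ΣW sinα = 394.9 kN/m
Resisting = 43.4 + 1326.0·tan21.3° = 43.4 + 517.0 = 560.4 kN/m
FS = 560.4 / 394.9 = 1.419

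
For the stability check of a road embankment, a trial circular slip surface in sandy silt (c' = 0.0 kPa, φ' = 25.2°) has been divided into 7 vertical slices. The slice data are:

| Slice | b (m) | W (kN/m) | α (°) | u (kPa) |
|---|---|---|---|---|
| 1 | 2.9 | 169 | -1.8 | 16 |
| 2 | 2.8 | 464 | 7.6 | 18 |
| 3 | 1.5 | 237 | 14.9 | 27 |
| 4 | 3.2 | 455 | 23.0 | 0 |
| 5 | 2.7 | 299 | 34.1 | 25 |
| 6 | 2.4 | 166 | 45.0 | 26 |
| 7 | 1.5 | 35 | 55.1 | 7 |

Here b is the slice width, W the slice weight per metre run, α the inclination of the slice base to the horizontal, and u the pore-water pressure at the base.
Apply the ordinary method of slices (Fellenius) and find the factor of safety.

Ordinary method of slices: FS = Σ[c'·Δl_i + (W_i cosα_i − u_i·Δl_i)·tanφ'] / Σ W_i sinα_i, with Δl_i = b_i / cosα_i.
Slice 1: Δl = 2.9/cos(-1.8°) = 2.901 m; N'_1 = 169·cos(-1.8°) − 16·2.901 = 122.5; c'Δl = 0.00; W sinα = -5.3
Slice 2: Δl = 2.8/cos7.6° = 2.825 m; N'_2 = 464·cos7.6° − 18·2.825 = 409.1; c'Δl = 0.00; W sinα = 61.4
Slice 3: Δl = 1.5/cos14.9° = 1.552 m; N'_3 = 237·cos14.9° − 27·1.552 = 187.1; c'Δl = 0.00; W sinα = 60.9
Slice 4: Δl = 3.2/cos23.0° = 3.476 m; N'_4 = 455·cos23.0° − 0·3.476 = 418.8; c'Δl = 0.00; W sinα = 177.8
Slice 5: Δl = 2.7/cos34.1° = 3.261 m; N'_5 = 299·cos34.1° − 25·3.261 = 166.1; c'Δl = 0.00; W sinα = 167.6
Slice 6: Δl = 2.4/cos45.0° = 3.394 m; N'_6 = 166·cos45.0° − 26·3.394 = 29.1; c'Δl = 0.00; W sinα = 117.4
Slice 7: Δl = 1.5/cos55.1° = 2.622 m; N'_7 = 35·cos55.1° − 7·2.622 = 1.7; c'Δl = 0.00; W sinα = 28.7
Σc'Δl = 0.0 kN/m; ΣN' = 1334.4 kN/m; ΣW sinα = 608.5 kN/m
Resisting = 0.0 + 1334.4·tan25.2° = 0.0 + 627.9 = 627.9 kN/m
FS = 627.9 / 608.5 = 1.032

FS = 1.03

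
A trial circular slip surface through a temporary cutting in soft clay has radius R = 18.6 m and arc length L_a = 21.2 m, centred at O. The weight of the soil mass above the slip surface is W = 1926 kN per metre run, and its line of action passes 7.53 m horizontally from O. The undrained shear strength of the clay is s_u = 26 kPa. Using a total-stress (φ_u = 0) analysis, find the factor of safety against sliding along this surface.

FS = 0.71

Taking moments about the centre O, the resisting moment is provided by the undrained shear strength acting along the arc:
M_R = s_u·L_a·R = 26·21.20·18.6 = 10252.3 kN·m/m
M_D = W·d = 1926·7.53 = 14502.8 kN·m/m
FS = M_R / M_D = 10252.3 / 14502.8 = 0.707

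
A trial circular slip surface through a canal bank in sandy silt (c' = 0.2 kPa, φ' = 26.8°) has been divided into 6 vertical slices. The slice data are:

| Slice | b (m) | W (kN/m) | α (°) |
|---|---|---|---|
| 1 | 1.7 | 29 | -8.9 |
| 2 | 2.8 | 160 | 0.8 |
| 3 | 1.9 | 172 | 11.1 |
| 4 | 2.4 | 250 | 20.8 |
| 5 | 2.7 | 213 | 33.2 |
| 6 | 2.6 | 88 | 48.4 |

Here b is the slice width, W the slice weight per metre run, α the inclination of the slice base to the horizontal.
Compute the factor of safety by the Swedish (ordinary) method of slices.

Ordinary method of slices: FS = Σ[c'·Δl_i + (W_i cosα_i)·tanφ'] / Σ W_i sinα_i, with Δl_i = b_i / cosα_i.
Slice 1: Δl = 1.7/cos(-8.9°) = 1.721 m; N'_1 = 29·cos(-8.9°) = 28.7; c'Δl = 0.34; W sinα = -4.5
Slice 2: Δl = 2.8/cos0.8° = 2.800 m; N'_2 = 160·cos0.8° = 160.0; c'Δl = 0.56; W sinα = 2.2
Slice 3: Δl = 1.9/cos11.1° = 1.936 m; N'_3 = 172·cos11.1° = 168.8; c'Δl = 0.39; W sinα = 33.1
Slice 4: Δl = 2.4/cos20.8° = 2.567 m; N'_4 = 250·cos20.8° = 233.7; c'Δl = 0.51; W sinα = 88.8
Slice 5: Δl = 2.7/cos33.2° = 3.227 m; N'_5 = 213·cos33.2° = 178.2; c'Δl = 0.65; W sinα = 116.6
Slice 6: Δl = 2.6/cos48.4° = 3.916 m; N'_6 = 88·cos48.4° = 58.4; c'Δl = 0.78; W sinα = 65.8
Σc'Δl = 3.2 kN/m; ΣN' = 827.8 kN/m; ΣW sinα = 302.1 kN/m
Resisting = 3.2 + 827.8·tan26.8° = 3.2 + 418.1 = 421.4 kN/m
FS = 421.4 / 302.1 = 1.395

FS = 1.39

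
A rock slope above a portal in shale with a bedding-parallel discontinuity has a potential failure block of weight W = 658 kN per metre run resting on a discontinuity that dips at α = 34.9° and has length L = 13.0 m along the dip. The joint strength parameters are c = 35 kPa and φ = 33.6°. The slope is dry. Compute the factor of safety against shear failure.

FS = 2.16

Resolving the block weight along and normal to the plane and applying the Mohr–Coulomb strength on the joint:
N' = W cosα = 658·cos34.9° = 539.7 kN/m
Driving force T = W sinα = 658·sin34.9° = 376.5 kN/m
Resisting force R = c·L + N'·tanφ = 35·13.0 + 539.7·tan33.6° = 455.0 + 358.5 = 813.5 kN/m
FS = R / T = 813.5 / 376.5 = 2.161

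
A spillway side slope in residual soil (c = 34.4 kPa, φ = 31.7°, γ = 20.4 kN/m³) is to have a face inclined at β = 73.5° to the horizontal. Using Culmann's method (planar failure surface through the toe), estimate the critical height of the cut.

H_c = 21.62 m

Culmann's analysis gives the critical failure plane at α_cr = (β + φ)/2 = (73.5 + 31.7)/2 = 52.6°, and the critical height
H_c = (4c/γ) · sinβ cosφ / [1 − cos(β − φ)]
    = (4·34.4/20.4) · sin73.5°·cos31.7° / [1 − cos(41.8°)]
    = 6.745 · 0.9588·0.8508 / [1 − 0.7455]
    = 6.745 · 0.8158 / 0.2545
    = 21.62 m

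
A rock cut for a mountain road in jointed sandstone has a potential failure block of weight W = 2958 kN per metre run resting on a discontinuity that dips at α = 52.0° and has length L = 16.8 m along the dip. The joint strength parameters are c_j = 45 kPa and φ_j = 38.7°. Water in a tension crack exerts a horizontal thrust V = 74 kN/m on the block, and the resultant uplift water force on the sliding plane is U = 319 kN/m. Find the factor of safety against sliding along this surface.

FS = 0.80

Resolving the block weight along and normal to the plane and applying the Mohr–Coulomb strength on the joint:
N' = W cosα − U − V sinα = 2958·cos52.0° − 319 − 74·sin52.0° = 1443.8 kN/m
Driving force T = W sinα + V cosα = 2958·sin52.0° + 74·cos52.0° = 2376.5 kN/m
Resisting force R = c_j·L + N'·tanφ_j = 45·16.8 + 1443.8·tan38.7° = 756.0 + 1156.7 = 1912.7 kN/m
FS = R / T = 1912.7 / 2376.5 = 0.805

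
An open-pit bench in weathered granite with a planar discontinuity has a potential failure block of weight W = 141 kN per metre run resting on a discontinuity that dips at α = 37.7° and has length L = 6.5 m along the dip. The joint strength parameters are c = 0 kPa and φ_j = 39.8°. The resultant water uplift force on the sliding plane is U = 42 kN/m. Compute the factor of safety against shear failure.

Resolving the block weight along and normal to the plane and applying the Mohr–Coulomb strength on the joint:
N' = W cosα − U = 141·cos37.7° − 42 = 69.6 kN/m
Driving force T = W sinα = 141·sin37.7° = 86.2 kN/m
Resisting force R = c·L + N'·tanφ_j = 0·6.5 + 69.6·tan39.8° = 0.0 + 58.0 = 58.0 kN/m
FS = R / T = 58.0 / 86.2 = 0.672

FS = 0.67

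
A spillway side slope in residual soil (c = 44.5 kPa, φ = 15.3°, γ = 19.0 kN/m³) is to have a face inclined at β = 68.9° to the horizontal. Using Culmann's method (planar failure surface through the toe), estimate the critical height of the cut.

Culmann's analysis gives the critical failure plane at α_cr = (β + φ)/2 = (68.9 + 15.3)/2 = 42.1°, and the critical height
H_c = (4c/γ) · sinβ cosφ / [1 − cos(β − φ)]
    = (4·44.5/19.0) · sin68.9°·cos15.3° / [1 − cos(53.6°)]
    = 9.368 · 0.9330·0.9646 / [1 − 0.5934]
    = 9.368 · 0.8999 / 0.4066
    = 20.74 m

H_c = 20.74 m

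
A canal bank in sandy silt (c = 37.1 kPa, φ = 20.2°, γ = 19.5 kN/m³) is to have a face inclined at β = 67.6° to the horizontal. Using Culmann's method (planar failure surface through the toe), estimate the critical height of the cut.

Culmann's analysis gives the critical failure plane at α_cr = (β + φ)/2 = (67.6 + 20.2)/2 = 43.9°, and the critical height
H_c = (4c/γ) · sinβ cosφ / [1 − cos(β − φ)]
    = (4·37.1/19.5) · sin67.6°·cos20.2° / [1 − cos(47.4°)]
    = 7.610 · 0.9245·0.9385 / [1 − 0.6769]
    = 7.610 · 0.8677 / 0.3231
    = 20.44 m

H_c = 20.44 m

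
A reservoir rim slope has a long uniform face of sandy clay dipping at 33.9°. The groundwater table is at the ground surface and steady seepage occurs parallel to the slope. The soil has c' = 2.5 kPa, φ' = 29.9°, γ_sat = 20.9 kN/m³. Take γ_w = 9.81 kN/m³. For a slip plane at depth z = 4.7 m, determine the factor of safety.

FS = 0.51

With seepage parallel to the slope and the water table at the surface, the effective normal stress on the slip plane uses the buoyant unit weight γ' = γ_sat − γ_w while the driving shear stress uses γ_sat:
FS = [c' + γ' z cos²β tanφ'] / [γ_sat z sinβ cosβ]
γ' = 20.9 − 9.81 = 11.09 kN/m³
Numerator = 2.5 + 11.09·4.7·cos²33.9°·tan29.9° = 2.5 + 11.09·4.7·0.6889·0.5750 = 23.148 kPa
Denominator = 20.9·4.7·sin33.9°·cos33.9° = 20.9·4.7·0.5577·0.8300 = 45.474 kPa
FS = 23.148 / 45.474 = 0.509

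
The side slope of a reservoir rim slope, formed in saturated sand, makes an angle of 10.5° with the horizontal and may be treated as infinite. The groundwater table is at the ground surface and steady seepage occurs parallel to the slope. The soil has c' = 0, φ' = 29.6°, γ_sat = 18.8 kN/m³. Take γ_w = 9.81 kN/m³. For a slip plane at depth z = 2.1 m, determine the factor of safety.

With seepage parallel to the slope and the water table at the surface, the effective normal stress on the slip plane uses the buoyant unit weight γ' = γ_sat − γ_w while the driving shear stress uses γ_sat:
FS = [c' + γ' z cos²β tanφ'] / [γ_sat z sinβ cosβ]
(For c' = 0 this reduces to FS = (γ'/γ_sat)·tanφ'/tanβ.)
γ' = 18.8 − 9.81 = 8.99 kN/m³
Numerator = 0.0 + 8.99·2.1·cos²10.5°·tan29.6° = 0.0 + 8.99·2.1·0.9668·0.5681 = 10.369 kPa
Denominator = 18.8·2.1·sin10.5°·cos10.5° = 18.8·2.1·0.1822·0.9833 = 7.074 kPa
FS = 10.369 / 7.074 = 1.466

FS = 1.47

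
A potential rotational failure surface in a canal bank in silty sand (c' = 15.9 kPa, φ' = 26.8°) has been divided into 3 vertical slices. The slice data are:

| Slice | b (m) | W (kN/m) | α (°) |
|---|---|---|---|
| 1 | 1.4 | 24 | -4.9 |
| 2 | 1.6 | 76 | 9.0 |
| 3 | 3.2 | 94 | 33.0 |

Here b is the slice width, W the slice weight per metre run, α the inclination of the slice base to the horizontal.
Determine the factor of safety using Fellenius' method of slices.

FS = 3.25

Ordinary method of slices: FS = Σ[c'·Δl_i + (W_i cosα_i)·tanφ'] / Σ W_i sinα_i, with Δl_i = b_i / cosα_i.
Slice 1: Δl = 1.4/cos(-4.9°) = 1.405 m; N'_1 = 24·cos(-4.9°) = 23.9; c'Δl = 22.34; W sinα = -2.1
Slice 2: Δl = 1.6/cos9.0° = 1.620 m; N'_2 = 76·cos9.0° = 75.1; c'Δl = 25.76; W sinα = 11.9
Slice 3: Δl = 3.2/cos33.0° = 3.816 m; N'_3 = 94·cos33.0° = 78.8; c'Δl = 60.67; W sinα = 51.2
Σc'Δl = 108.8 kN/m; ΣN' = 177.8 kN/m; ΣW sinα = 61.0 kN/m
Resisting = 108.8 + 177.8·tan26.8° = 108.8 + 89.8 = 198.6 kN/m
FS = 198.6 / 61.0 = 3.254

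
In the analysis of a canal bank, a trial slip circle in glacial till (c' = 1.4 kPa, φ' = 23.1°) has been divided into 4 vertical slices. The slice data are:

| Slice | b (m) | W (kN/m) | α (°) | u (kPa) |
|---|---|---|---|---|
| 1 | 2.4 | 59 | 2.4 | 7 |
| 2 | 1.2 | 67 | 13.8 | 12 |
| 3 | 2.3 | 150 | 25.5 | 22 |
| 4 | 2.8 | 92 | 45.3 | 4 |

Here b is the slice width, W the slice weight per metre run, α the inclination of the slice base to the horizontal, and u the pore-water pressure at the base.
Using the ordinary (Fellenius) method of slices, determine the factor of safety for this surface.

FS = 0.73

Ordinary method of slices: FS = Σ[c'·Δl_i + (W_i cosα_i − u_i·Δl_i)·tanφ'] / Σ W_i sinα_i, with Δl_i = b_i / cosα_i.
Slice 1: Δl = 2.4/cos2.4° = 2.402 m; N'_1 = 59·cos2.4° − 7·2.402 = 42.1; c'Δl = 3.36; W sinα = 2.5
Slice 2: Δl = 1.2/cos13.8° = 1.236 m; N'_2 = 67·cos13.8° − 12·1.236 = 50.2; c'Δl = 1.73; W sinα = 16.0
Slice 3: Δl = 2.3/cos25.5° = 2.548 m; N'_3 = 150·cos25.5° − 22·2.548 = 79.3; c'Δl = 3.57; W sinα = 64.6
Slice 4: Δl = 2.8/cos45.3° = 3.981 m; N'_4 = 92·cos45.3° − 4·3.981 = 48.8; c'Δl = 5.57; W sinα = 65.4
Σc'Δl = 14.2 kN/m; ΣN' = 220.5 kN/m; ΣW sinα = 148.4 kN/m
Resisting = 14.2 + 220.5·tan23.1° = 14.2 + 94.0 = 108.3 kN/m
FS = 108.3 / 148.4 = 0.730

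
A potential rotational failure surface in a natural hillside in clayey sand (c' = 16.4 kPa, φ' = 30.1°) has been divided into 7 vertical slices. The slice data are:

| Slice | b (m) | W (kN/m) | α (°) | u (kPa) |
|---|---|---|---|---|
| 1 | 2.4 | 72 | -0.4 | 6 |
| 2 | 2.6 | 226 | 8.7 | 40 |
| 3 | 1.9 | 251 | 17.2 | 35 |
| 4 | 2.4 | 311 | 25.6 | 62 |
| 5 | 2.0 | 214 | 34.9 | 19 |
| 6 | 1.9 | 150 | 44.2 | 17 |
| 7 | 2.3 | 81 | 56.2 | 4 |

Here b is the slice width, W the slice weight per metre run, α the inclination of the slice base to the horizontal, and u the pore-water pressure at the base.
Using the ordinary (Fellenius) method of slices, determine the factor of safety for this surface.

FS = 1.31

Ordinary method of slices: FS = Σ[c'·Δl_i + (W_i cosα_i − u_i·Δl_i)·tanφ'] / Σ W_i sinα_i, with Δl_i = b_i / cosα_i.
Slice 1: Δl = 2.4/cos(-0.4°) = 2.400 m; N'_1 = 72·cos(-0.4°) − 6·2.400 = 57.6; c'Δl = 39.36; W sinα = -0.5
Slice 2: Δl = 2.6/cos8.7° = 2.630 m; N'_2 = 226·cos8.7° − 40·2.630 = 118.2; c'Δl = 43.14; W sinα = 34.2
Slice 3: Δl = 1.9/cos17.2° = 1.989 m; N'_3 = 251·cos17.2° − 35·1.989 = 170.2; c'Δl = 32.62; W sinα = 74.2
Slice 4: Δl = 2.4/cos25.6° = 2.661 m; N'_4 = 311·cos25.6° − 62·2.661 = 115.5; c'Δl = 43.64; W sinα = 134.4
Slice 5: Δl = 2.0/cos34.9° = 2.439 m; N'_5 = 214·cos34.9° − 19·2.439 = 129.2; c'Δl = 39.99; W sinα = 122.4
Slice 6: Δl = 1.9/cos44.2° = 2.650 m; N'_6 = 150·cos44.2° − 17·2.650 = 62.5; c'Δl = 43.46; W sinα = 104.6
Slice 7: Δl = 2.3/cos56.2° = 4.134 m; N'_7 = 81·cos56.2° − 4·4.134 = 28.5; c'Δl = 67.81; W sinα = 67.3
Σc'Δl = 310.0 kN/m; ΣN' = 681.6 kN/m; ΣW sinα = 536.6 kN/m
Resisting = 310.0 + 681.6·tan30.1° = 310.0 + 395.1 = 705.1 kN/m
FS = 705.1 / 536.6 = 1.314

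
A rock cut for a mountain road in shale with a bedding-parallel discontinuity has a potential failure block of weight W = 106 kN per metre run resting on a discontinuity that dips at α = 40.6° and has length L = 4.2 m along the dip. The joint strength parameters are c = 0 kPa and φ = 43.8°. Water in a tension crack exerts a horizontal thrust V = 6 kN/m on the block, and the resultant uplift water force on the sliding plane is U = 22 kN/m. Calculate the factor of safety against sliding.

FS = 0.71

Resolving the block weight along and normal to the plane and applying the Mohr–Coulomb strength on the joint:
N' = W cosα − U − V sinα = 106·cos40.6° − 22 − 6·sin40.6° = 54.6 kN/m
Driving force T = W sinα + V cosα = 106·sin40.6° + 6·cos40.6° = 73.5 kN/m
Resisting force R = c·L + N'·tanφ = 0·4.2 + 54.6·tan43.8° = 0.0 + 52.3 = 52.3 kN/m
FS = R / T = 52.3 / 73.5 = 0.712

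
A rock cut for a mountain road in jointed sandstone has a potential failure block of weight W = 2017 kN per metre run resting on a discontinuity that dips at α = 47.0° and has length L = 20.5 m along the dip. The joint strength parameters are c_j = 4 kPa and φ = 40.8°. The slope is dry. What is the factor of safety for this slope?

Resolving the block weight along and normal to the plane and applying the Mohr–Coulomb strength on the joint:
N' = W cosα = 2017·cos47.0° = 1375.6 kN/m
Driving force T = W sinα = 2017·sin47.0° = 1475.1 kN/m
Resisting force R = c_j·L + N'·tanφ = 4·20.5 + 1375.6·tan40.8° = 82.0 + 1187.4 = 1269.4 kN/m
FS = R / T = 1269.4 / 1475.1 = 0.861

FS = 0.86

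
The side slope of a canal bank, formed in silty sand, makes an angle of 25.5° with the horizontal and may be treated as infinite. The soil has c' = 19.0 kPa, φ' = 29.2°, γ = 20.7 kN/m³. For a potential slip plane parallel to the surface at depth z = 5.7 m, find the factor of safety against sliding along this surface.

FS = 1.59

For an infinite slope with a slip plane parallel to the surface (no pore pressure): FS = [c' + γz cos²β tanφ'] / [γz sinβ cosβ].
γz = 20.7·5.7 = 117.99 kN/m²
Numerator = 19.0 + 117.99·cos²25.5°·tan29.2° = 19.0 + 117.99·0.8147·0.5589 = 72.721 kPa
Denominator = 117.99·sin25.5°·cos25.5° = 117.99·0.4305·0.9026 = 45.848 kPa
FS = 72.721 / 45.848 = 1.586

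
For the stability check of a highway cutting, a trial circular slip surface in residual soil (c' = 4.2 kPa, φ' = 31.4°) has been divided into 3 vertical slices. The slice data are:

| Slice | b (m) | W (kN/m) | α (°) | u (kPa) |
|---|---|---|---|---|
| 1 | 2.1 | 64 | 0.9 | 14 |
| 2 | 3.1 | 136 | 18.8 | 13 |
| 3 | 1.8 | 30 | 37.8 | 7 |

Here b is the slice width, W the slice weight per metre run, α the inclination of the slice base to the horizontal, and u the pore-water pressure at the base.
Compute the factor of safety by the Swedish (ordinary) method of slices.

FS = 1.75

Ordinary method of slices: FS = Σ[c'·Δl_i + (W_i cosα_i − u_i·Δl_i)·tanφ'] / Σ W_i sinα_i, with Δl_i = b_i / cosα_i.
Slice 1: Δl = 2.1/cos0.9° = 2.100 m; N'_1 = 64·cos0.9° − 14·2.100 = 34.6; c'Δl = 8.82; W sinα = 1.0
Slice 2: Δl = 3.1/cos18.8° = 3.275 m; N'_2 = 136·cos18.8° − 13·3.275 = 86.2; c'Δl = 13.75; W sinα = 43.8
Slice 3: Δl = 1.8/cos37.8° = 2.278 m; N'_3 = 30·cos37.8° − 7·2.278 = 7.8; c'Δl = 9.57; W sinα = 18.4
Σc'Δl = 32.1 kN/m; ΣN' = 128.5 kN/m; ΣW sinα = 63.2 kN/m
Resisting = 32.1 + 128.5·tan31.4° = 32.1 + 78.4 = 110.6 kN/m
FS = 110.6 / 63.2 = 1.749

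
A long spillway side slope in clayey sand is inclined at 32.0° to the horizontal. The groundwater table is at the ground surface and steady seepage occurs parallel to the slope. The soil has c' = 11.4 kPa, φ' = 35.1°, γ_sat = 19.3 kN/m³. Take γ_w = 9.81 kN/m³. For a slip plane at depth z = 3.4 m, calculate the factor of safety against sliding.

FS = 0.94

With seepage parallel to the slope and the water table at the surface, the effective normal stress on the slip plane uses the buoyant unit weight γ' = γ_sat − γ_w while the driving shear stress uses γ_sat:
FS = [c' + γ' z cos²β tanφ'] / [γ_sat z sinβ cosβ]
γ' = 19.3 − 9.81 = 9.49 kN/m³
Numerator = 11.4 + 9.49·3.4·cos²32.0°·tan35.1° = 11.4 + 9.49·3.4·0.7192·0.7028 = 27.709 kPa
Denominator = 19.3·3.4·sin32.0°·cos32.0° = 19.3·3.4·0.5299·0.8480 = 29.489 kPa
FS = 27.709 / 29.489 = 0.940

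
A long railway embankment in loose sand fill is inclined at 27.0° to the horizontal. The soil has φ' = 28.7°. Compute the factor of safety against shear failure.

For a dry cohesionless infinite slope the factor of safety is FS = tanφ' / tanβ.
FS = tan28.7° / tan27.0° = 0.5475 / 0.5095 = 1.074

FS = 1.07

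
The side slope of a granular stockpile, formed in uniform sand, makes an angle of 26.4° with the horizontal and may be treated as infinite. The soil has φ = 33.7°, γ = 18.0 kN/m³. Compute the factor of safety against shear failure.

For a dry cohesionless infinite slope the factor of safety is FS = tanφ / tanβ.
FS = tan33.7° / tan26.4° = 0.6669 / 0.4964 = 1.343

FS = 1.34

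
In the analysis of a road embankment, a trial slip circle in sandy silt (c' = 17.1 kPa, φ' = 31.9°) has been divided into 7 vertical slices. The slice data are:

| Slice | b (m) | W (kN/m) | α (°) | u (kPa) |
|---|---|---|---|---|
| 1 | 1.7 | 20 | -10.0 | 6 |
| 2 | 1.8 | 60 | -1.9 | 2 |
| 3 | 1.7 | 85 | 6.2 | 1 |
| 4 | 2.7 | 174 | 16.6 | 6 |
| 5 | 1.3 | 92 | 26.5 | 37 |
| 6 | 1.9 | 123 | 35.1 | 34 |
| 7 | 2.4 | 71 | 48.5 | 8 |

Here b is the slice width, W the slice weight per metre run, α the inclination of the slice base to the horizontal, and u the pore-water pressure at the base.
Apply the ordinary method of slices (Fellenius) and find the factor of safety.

FS = 2.26

Ordinary method of slices: FS = Σ[c'·Δl_i + (W_i cosα_i − u_i·Δl_i)·tanφ'] / Σ W_i sinα_i, with Δl_i = b_i / cosα_i.
Slice 1: Δl = 1.7/cos(-10.0°) = 1.726 m; N'_1 = 20·cos(-10.0°) − 6·1.726 = 9.3; c'Δl = 29.52; W sinα = -3.5
Slice 2: Δl = 1.8/cos(-1.9°) = 1.801 m; N'_2 = 60·cos(-1.9°) − 2·1.801 = 56.4; c'Δl = 30.80; W sinα = -2.0
Slice 3: Δl = 1.7/cos6.2° = 1.710 m; N'_3 = 85·cos6.2° − 1·1.710 = 82.8; c'Δl = 29.24; W sinα = 9.2
Slice 4: Δl = 2.7/cos16.6° = 2.817 m; N'_4 = 174·cos16.6° − 6·2.817 = 149.8; c'Δl = 48.18; W sinα = 49.7
Slice 5: Δl = 1.3/cos26.5° = 1.453 m; N'_5 = 92·cos26.5° − 37·1.453 = 28.6; c'Δl = 24.84; W sinα = 41.1
Slice 6: Δl = 1.9/cos35.1° = 2.322 m; N'_6 = 123·cos35.1° − 34·2.322 = 21.7; c'Δl = 39.71; W sinα = 70.7
Slice 7: Δl = 2.4/cos48.5° = 3.622 m; N'_7 = 71·cos48.5° − 8·3.622 = 18.1; c'Δl = 61.94; W sinα = 53.2
Σc'Δl = 264.2 kN/m; ΣN' = 366.7 kN/m; ΣW sinα = 218.4 kN/m
Resisting = 264.2 + 366.7·tan31.9° = 264.2 + 228.2 = 492.5 kN/m
FS = 492.5 / 218.4 = 2.255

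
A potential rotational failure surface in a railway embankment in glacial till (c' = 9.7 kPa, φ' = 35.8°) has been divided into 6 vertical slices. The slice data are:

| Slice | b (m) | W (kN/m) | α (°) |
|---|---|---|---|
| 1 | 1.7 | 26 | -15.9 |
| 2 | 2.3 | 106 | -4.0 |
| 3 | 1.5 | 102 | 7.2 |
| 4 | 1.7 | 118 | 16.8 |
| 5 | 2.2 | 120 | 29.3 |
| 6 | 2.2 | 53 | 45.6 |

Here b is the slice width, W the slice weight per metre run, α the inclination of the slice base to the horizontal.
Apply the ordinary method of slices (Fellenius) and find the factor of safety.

Ordinary method of slices: FS = Σ[c'·Δl_i + (W_i cosα_i)·tanφ'] / Σ W_i sinα_i, with Δl_i = b_i / cosα_i.
Slice 1: Δl = 1.7/cos(-15.9°) = 1.768 m; N'_1 = 26·cos(-15.9°) = 25.0; c'Δl = 17.15; W sinα = -7.1
Slice 2: Δl = 2.3/cos(-4.0°) = 2.306 m; N'_2 = 106·cos(-4.0°) = 105.7; c'Δl = 22.36; W sinα = -7.4
Slice 3: Δl = 1.5/cos7.2° = 1.512 m; N'_3 = 102·cos7.2° = 101.2; c'Δl = 14.67; W sinα = 12.8
Slice 4: Δl = 1.7/cos16.8° = 1.776 m; N'_4 = 118·cos16.8° = 113.0; c'Δl = 17.23; W sinα = 34.1
Slice 5: Δl = 2.2/cos29.3° = 2.523 m; N'_5 = 120·cos29.3° = 104.6; c'Δl = 24.47; W sinα = 58.7
Slice 6: Δl = 2.2/cos45.6° = 3.144 m; N'_6 = 53·cos45.6° = 37.1; c'Δl = 30.50; W sinα = 37.9
Σc'Δl = 126.4 kN/m; ΣN' = 486.6 kN/m; ΣW sinα = 129.0 kN/m
Resisting = 126.4 + 486.6·tan35.8° = 126.4 + 351.0 = 477.3 kN/m
FS = 477.3 / 129.0 = 3.701

FS = 3.70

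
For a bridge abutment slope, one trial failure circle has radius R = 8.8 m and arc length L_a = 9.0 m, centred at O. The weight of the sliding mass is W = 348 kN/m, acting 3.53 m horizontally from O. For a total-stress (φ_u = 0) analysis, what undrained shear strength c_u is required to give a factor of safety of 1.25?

FS = c_u·L_a·R / (W·d), so c_u = FS·W·d / (L_a·R).
c_u = 1.25·348·3.53 / (9.00·8.8) = 1535.5 / 79.20 = 19.39 kPa

c_u = 19.4 kPa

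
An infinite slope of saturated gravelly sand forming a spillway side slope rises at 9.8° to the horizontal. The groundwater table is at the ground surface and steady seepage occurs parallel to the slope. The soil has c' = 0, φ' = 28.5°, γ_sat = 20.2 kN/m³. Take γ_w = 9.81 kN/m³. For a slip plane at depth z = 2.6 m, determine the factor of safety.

FS = 1.62

With seepage parallel to the slope and the water table at the surface, the effective normal stress on the slip plane uses the buoyant unit weight γ' = γ_sat − γ_w while the driving shear stress uses γ_sat:
FS = [c' + γ' z cos²β tanφ'] / [γ_sat z sinβ cosβ]
(For c' = 0 this reduces to FS = (γ'/γ_sat)·tanφ'/tanβ.)
γ' = 20.2 − 9.81 = 10.39 kN/m³
Numerator = 0.0 + 10.39·2.6·cos²9.8°·tan28.5° = 0.0 + 10.39·2.6·0.9710·0.5430 = 14.242 kPa
Denominator = 20.2·2.6·sin9.8°·cos9.8° = 20.2·2.6·0.1702·0.9854 = 8.809 kPa
FS = 14.242 / 8.809 = 1.617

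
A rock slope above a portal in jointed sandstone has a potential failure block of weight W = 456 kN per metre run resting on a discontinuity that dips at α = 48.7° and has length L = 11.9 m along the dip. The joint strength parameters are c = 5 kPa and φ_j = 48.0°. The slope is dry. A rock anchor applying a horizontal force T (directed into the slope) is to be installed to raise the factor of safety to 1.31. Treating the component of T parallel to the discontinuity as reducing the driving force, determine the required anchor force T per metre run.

Resolving forces along and normal to the sliding plane, with the horizontal anchor force T adding T·sinα to the effective normal force and T·cosα acting up the plane against the driving force:
FS = [cL + (W cosα + T sinα) tanφ_j] / [W sinα − T cosα]
Without the anchor: N' = 301.0 kN/m, driving T_d = 342.6 kN/m, resisting R = 5·11.9 + 301.0·tan48.0° = 393.8 kN/m, FS = 1.15.
Setting FS = 1.31 and solving for T:
1.31·(342.6 − T cos48.7°) = 393.8 + T sin48.7°·tan48.0°
T·(sin48.7°·tan48.0° + 1.31·cos48.7°) = 1.31·342.6 − 393.8
T·(0.7513·1.1106 + 1.31·0.6600) = 448.8 − 393.8 = 55.0
T·1.6990 = 55.0
T = 32.4 kN/m

T = 32 kN/m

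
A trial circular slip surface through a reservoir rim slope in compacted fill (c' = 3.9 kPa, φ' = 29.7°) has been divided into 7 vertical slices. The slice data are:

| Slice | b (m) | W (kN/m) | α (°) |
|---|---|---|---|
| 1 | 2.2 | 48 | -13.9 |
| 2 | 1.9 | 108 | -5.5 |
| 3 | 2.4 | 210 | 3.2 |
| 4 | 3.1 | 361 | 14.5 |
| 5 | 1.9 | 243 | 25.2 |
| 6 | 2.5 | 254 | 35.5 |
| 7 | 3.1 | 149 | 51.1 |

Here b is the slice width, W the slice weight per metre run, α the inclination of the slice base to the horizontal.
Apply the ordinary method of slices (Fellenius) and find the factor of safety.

Ordinary method of slices: FS = Σ[c'·Δl_i + (W_i cosα_i)·tanφ'] / Σ W_i sinα_i, with Δl_i = b_i / cosα_i.
Slice 1: Δl = 2.2/cos(-13.9°) = 2.266 m; N'_1 = 48·cos(-13.9°) = 46.6; c'Δl = 8.84; W sinα = -11.5
Slice 2: Δl = 1.9/cos(-5.5°) = 1.909 m; N'_2 = 108·cos(-5.5°) = 107.5; c'Δl = 7.44; W sinα = -10.4
Slice 3: Δl = 2.4/cos3.2° = 2.404 m; N'_3 = 210·cos3.2° = 209.7; c'Δl = 9.37; W sinα = 11.7
Slice 4: Δl = 3.1/cos14.5° = 3.202 m; N'_4 = 361·cos14.5° = 349.5; c'Δl = 12.49; W sinα = 90.4
Slice 5: Δl = 1.9/cos25.2° = 2.100 m; N'_5 = 243·cos25.2° = 219.9; c'Δl = 8.19; W sinα = 103.5
Slice 6: Δl = 2.5/cos35.5° = 3.071 m; N'_6 = 254·cos35.5° = 206.8; c'Δl = 11.98; W sinα = 147.5
Slice 7: Δl = 3.1/cos51.1° = 4.937 m; N'_7 = 149·cos51.1° = 93.6; c'Δl = 19.25; W sinα = 116.0
Σc'Δl = 77.6 kN/m; ΣN' = 1233.5 kN/m; ΣW sinα = 447.1 kN/m
Resisting = 77.6 + 1233.5·tan29.7° = 77.6 + 703.6 = 781.1 kN/m
FS = 781.1 / 447.1 = 1.747

FS = 1.75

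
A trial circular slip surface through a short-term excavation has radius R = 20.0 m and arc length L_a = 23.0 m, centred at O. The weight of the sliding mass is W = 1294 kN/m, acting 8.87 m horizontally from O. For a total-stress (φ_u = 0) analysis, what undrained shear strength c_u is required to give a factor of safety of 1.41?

FS = c_u·L_a·R / (W·d), so c_u = FS·W·d / (L_a·R).
c_u = 1.41·1294·8.87 / (23.00·20.0) = 16183.7 / 460.00 = 35.18 kPa

c_u = 35.2 kPa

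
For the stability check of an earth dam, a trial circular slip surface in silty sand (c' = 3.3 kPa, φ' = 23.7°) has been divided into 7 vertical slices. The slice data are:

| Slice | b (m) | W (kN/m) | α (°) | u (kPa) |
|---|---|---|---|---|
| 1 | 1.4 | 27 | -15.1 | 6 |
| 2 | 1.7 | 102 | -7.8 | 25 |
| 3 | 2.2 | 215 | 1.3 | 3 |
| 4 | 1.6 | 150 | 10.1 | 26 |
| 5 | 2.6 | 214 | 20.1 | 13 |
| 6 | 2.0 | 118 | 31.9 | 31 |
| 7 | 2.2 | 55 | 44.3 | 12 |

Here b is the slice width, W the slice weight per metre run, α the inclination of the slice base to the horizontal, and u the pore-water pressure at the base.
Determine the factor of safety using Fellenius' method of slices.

FS = 1.66

Ordinary method of slices: FS = Σ[c'·Δl_i + (W_i cosα_i − u_i·Δl_i)·tanφ'] / Σ W_i sinα_i, with Δl_i = b_i / cosα_i.
Slice 1: Δl = 1.4/cos(-15.1°) = 1.450 m; N'_1 = 27·cos(-15.1°) − 6·1.450 = 17.4; c'Δl = 4.79; W sinα = -7.0
Slice 2: Δl = 1.7/cos(-7.8°) = 1.716 m; N'_2 = 102·cos(-7.8°) − 25·1.716 = 58.2; c'Δl = 5.66; W sinα = -13.8
Slice 3: Δl = 2.2/cos1.3° = 2.201 m; N'_3 = 215·cos1.3° − 3·2.201 = 208.3; c'Δl = 7.26; W sinα = 4.9
Slice 4: Δl = 1.6/cos10.1° = 1.625 m; N'_4 = 150·cos10.1° − 26·1.625 = 105.4; c'Δl = 5.36; W sinα = 26.3
Slice 5: Δl = 2.6/cos20.1° = 2.769 m; N'_5 = 214·cos20.1° − 13·2.769 = 165.0; c'Δl = 9.14; W sinα = 73.5
Slice 6: Δl = 2.0/cos31.9° = 2.356 m; N'_6 = 118·cos31.9° − 31·2.356 = 27.1; c'Δl = 7.77; W sinα = 62.4
Slice 7: Δl = 2.2/cos44.3° = 3.074 m; N'_7 = 55·cos44.3° − 12·3.074 = 2.5; c'Δl = 10.14; W sinα = 38.4
Σc'Δl = 50.1 kN/m; ΣN' = 583.9 kN/m; ΣW sinα = 184.6 kN/m
Resisting = 50.1 + 583.9·tan23.7° = 50.1 + 256.3 = 306.4 kN/m
FS = 306.4 / 184.6 = 1.660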